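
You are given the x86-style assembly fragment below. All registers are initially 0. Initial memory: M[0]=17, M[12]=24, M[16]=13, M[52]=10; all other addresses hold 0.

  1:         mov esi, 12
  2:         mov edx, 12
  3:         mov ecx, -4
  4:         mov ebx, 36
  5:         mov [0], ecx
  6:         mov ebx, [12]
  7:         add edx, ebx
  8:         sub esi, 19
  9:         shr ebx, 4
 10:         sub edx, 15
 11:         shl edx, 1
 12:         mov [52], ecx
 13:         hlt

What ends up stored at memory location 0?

esi=12
edx=12
ecx=-4
ebx=36
mov [0], ecx → M[0]=-4
ebx=M[12]=24
edx=12+24=36
esi=12-19=-7
ebx=24>>4=1
edx=36-15=21
edx=21<<1=42
mov [52], ecx → M[52]=-4
halt.

-4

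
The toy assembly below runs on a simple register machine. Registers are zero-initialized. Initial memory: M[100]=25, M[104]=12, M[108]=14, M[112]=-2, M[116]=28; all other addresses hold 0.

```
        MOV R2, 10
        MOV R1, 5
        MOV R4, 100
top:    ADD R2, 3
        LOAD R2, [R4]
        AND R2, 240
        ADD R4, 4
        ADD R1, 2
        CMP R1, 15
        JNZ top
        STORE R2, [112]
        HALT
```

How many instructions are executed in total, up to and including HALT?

40

after MOV R2, 10: R2=10
after MOV R1, 5: R1=5
after MOV R4, 100: R4=100
after ADD R2, 3: R2=10+3=13
after LOAD R2, [R4]: R2=M[100]=25
after AND R2, 240: R2=25&240=16
after ADD R4, 4: R4=100+4=104
after ADD R1, 2: R1=5+2=7
CMP R1, 15  (cmp 7,15)
JNZ top: taken
after ADD R2, 3: R2=16+3=19
after LOAD R2, [R4]: R2=M[104]=12
after AND R2, 240: R2=12&240=0
after ADD R4, 4: R4=104+4=108
after ADD R1, 2: R1=7+2=9
CMP R1, 15  (cmp 9,15)
JNZ top: taken
after ADD R2, 3: R2=0+3=3
after LOAD R2, [R4]: R2=M[108]=14
after AND R2, 240: R2=14&240=0
after ADD R4, 4: R4=108+4=112
after ADD R1, 2: R1=9+2=11
CMP R1, 15  (cmp 11,15)
JNZ top: taken
after ADD R2, 3: R2=0+3=3
after LOAD R2, [R4]: R2=M[112]=-2
after AND R2, 240: R2=(-2)&240=240
after ADD R4, 4: R4=112+4=116
after ADD R1, 2: R1=11+2=13
CMP R1, 15  (cmp 13,15)
JNZ top: taken
after ADD R2, 3: R2=240+3=243
after LOAD R2, [R4]: R2=M[116]=28
after AND R2, 240: R2=28&240=16
after ADD R4, 4: R4=116+4=120
after ADD R1, 2: R1=13+2=15
CMP R1, 15  (cmp 15,15)
JNZ top: not taken
STORE R2, [112] → M[112]=16
halt.
Total executed instructions: 40.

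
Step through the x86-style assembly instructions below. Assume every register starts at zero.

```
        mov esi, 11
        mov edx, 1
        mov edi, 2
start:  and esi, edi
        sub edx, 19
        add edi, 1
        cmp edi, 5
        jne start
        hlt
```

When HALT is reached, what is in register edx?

esi=11
edx=1
edi=2
esi=11&2=2
edx=1-19=-18
edi=2+1=3
cmp edi, 5  (cmp 3,5)
jne start: taken
esi=2&3=2
edx=(-18)-19=-37
edi=3+1=4
cmp edi, 5  (cmp 4,5)
jne start: taken
esi=2&4=0
edx=(-37)-19=-56
edi=4+1=5
cmp edi, 5  (cmp 5,5)
jne start: not taken
halt.

-56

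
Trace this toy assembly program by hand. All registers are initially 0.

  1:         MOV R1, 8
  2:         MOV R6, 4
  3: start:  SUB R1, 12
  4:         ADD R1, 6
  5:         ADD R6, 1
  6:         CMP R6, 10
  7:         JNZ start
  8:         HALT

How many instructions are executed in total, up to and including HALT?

33

MOV R1, 8 → R1=8
MOV R6, 4 → R6=4
SUB R1, 12 → R1=8-12=-4
ADD R1, 6 → R1=(-4)+6=2
ADD R6, 1 → R6=4+1=5
CMP R6, 10  (cmp 5,10)
JNZ start: taken
SUB R1, 12 → R1=2-12=-10
ADD R1, 6 → R1=(-10)+6=-4
ADD R6, 1 → R6=5+1=6
CMP R6, 10  (cmp 6,10)
JNZ start: taken
SUB R1, 12 → R1=(-4)-12=-16
ADD R1, 6 → R1=(-16)+6=-10
ADD R6, 1 → R6=6+1=7
CMP R6, 10  (cmp 7,10)
JNZ start: taken
SUB R1, 12 → R1=(-10)-12=-22
ADD R1, 6 → R1=(-22)+6=-16
ADD R6, 1 → R6=7+1=8
CMP R6, 10  (cmp 8,10)
JNZ start: taken
SUB R1, 12 → R1=(-16)-12=-28
ADD R1, 6 → R1=(-28)+6=-22
ADD R6, 1 → R6=8+1=9
CMP R6, 10  (cmp 9,10)
JNZ start: taken
SUB R1, 12 → R1=(-22)-12=-34
ADD R1, 6 → R1=(-34)+6=-28
ADD R6, 1 → R6=9+1=10
CMP R6, 10  (cmp 10,10)
JNZ start: not taken
halt.
Total executed instructions: 33.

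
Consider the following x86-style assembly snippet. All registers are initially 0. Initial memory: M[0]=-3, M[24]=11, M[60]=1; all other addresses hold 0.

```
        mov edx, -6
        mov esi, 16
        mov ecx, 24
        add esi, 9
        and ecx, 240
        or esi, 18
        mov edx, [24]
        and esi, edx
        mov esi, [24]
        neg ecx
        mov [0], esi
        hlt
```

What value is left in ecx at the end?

after mov edx, -6: edx=-6
after mov esi, 16: esi=16
after mov ecx, 24: ecx=24
after add esi, 9: esi=16+9=25
after and ecx, 240: ecx=24&240=16
after or esi, 18: esi=25|18=27
after mov edx, [24]: edx=M[24]=11
after and esi, edx: esi=27&11=11
after mov esi, [24]: esi=M[24]=11
after neg ecx: ecx=-(16)=-16
mov [0], esi → M[0]=11
halt.

-16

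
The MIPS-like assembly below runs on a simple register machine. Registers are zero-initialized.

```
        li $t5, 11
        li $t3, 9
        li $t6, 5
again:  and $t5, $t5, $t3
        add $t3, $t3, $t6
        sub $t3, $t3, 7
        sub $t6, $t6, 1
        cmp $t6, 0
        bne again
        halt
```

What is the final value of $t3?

-11

li $t5, 11 → $t5=11
li $t3, 9 → $t3=9
li $t6, 5 → $t6=5
and $t5, $t5, $t3 → $t5=11&9=9
add $t3, $t3, $t6 → $t3=9+5=14
sub $t3, $t3, 7 → $t3=14-7=7
sub $t6, $t6, 1 → $t6=5-1=4
cmp $t6, 0  (cmp 4,0)
bne again: taken
and $t5, $t5, $t3 → $t5=9&7=1
add $t3, $t3, $t6 → $t3=7+4=11
sub $t3, $t3, 7 → $t3=11-7=4
sub $t6, $t6, 1 → $t6=4-1=3
cmp $t6, 0  (cmp 3,0)
bne again: taken
and $t5, $t5, $t3 → $t5=1&4=0
add $t3, $t3, $t6 → $t3=4+3=7
sub $t3, $t3, 7 → $t3=7-7=0
sub $t6, $t6, 1 → $t6=3-1=2
cmp $t6, 0  (cmp 2,0)
bne again: taken
and $t5, $t5, $t3 → $t5=0&0=0
add $t3, $t3, $t6 → $t3=0+2=2
sub $t3, $t3, 7 → $t3=2-7=-5
sub $t6, $t6, 1 → $t6=2-1=1
cmp $t6, 0  (cmp 1,0)
bne again: taken
and $t5, $t5, $t3 → $t5=0&(-5)=0
add $t3, $t3, $t6 → $t3=(-5)+1=-4
sub $t3, $t3, 7 → $t3=(-4)-7=-11
sub $t6, $t6, 1 → $t6=1-1=0
cmp $t6, 0  (cmp 0,0)
bne again: not taken
halt.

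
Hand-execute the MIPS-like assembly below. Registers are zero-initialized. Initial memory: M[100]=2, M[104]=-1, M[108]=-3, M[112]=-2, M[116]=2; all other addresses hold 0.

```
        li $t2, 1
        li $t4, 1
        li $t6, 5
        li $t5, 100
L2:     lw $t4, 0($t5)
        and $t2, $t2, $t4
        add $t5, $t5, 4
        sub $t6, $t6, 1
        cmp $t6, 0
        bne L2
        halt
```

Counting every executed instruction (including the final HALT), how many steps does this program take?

after li $t2, 1: $t2=1
after li $t4, 1: $t4=1
after li $t6, 5: $t6=5
after li $t5, 100: $t5=100
after lw $t4, 0($t5): $t4=M[100]=2
after and $t2, $t2, $t4: $t2=1&2=0
after add $t5, $t5, 4: $t5=100+4=104
after sub $t6, $t6, 1: $t6=5-1=4
cmp $t6, 0  (cmp 4,0)
bne L2: taken
after lw $t4, 0($t5): $t4=M[104]=-1
after and $t2, $t2, $t4: $t2=0&(-1)=0
after add $t5, $t5, 4: $t5=104+4=108
after sub $t6, $t6, 1: $t6=4-1=3
cmp $t6, 0  (cmp 3,0)
bne L2: taken
after lw $t4, 0($t5): $t4=M[108]=-3
after and $t2, $t2, $t4: $t2=0&(-3)=0
after add $t5, $t5, 4: $t5=108+4=112
after sub $t6, $t6, 1: $t6=3-1=2
cmp $t6, 0  (cmp 2,0)
bne L2: taken
after lw $t4, 0($t5): $t4=M[112]=-2
after and $t2, $t2, $t4: $t2=0&(-2)=0
after add $t5, $t5, 4: $t5=112+4=116
after sub $t6, $t6, 1: $t6=2-1=1
cmp $t6, 0  (cmp 1,0)
bne L2: taken
after lw $t4, 0($t5): $t4=M[116]=2
after and $t2, $t2, $t4: $t2=0&2=0
after add $t5, $t5, 4: $t5=116+4=120
after sub $t6, $t6, 1: $t6=1-1=0
cmp $t6, 0  (cmp 0,0)
bne L2: not taken
halt.
Total executed instructions: 35.

35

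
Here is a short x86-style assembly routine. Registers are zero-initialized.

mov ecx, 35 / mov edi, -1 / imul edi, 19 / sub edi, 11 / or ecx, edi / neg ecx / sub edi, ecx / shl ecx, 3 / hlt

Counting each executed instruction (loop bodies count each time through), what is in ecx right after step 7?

29

mov ecx, 35 → ecx=35
mov edi, -1 → edi=-1
imul edi, 19 → edi=(-1)*19=-19
sub edi, 11 → edi=(-19)-11=-30
or ecx, edi → ecx=35|(-30)=-29
neg ecx → ecx=-(-29)=29
sub edi, ecx → edi=(-30)-29=-59
After step 7: ecx = 29.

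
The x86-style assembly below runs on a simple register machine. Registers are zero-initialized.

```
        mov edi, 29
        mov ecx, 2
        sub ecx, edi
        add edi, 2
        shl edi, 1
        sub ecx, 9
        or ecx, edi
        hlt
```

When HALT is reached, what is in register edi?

edi=29
ecx=2
ecx=2-29=-27
edi=29+2=31
edi=31<<1=62
ecx=(-27)-9=-36
ecx=(-36)|62=-2
halt.

62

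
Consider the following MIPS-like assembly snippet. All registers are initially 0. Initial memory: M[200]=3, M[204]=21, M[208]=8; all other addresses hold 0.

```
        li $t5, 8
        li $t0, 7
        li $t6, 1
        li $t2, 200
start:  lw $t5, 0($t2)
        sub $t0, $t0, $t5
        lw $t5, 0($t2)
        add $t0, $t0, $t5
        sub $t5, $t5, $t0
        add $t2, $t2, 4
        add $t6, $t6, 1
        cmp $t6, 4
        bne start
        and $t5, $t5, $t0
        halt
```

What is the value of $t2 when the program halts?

after li $t5, 8: $t5=8
after li $t0, 7: $t0=7
after li $t6, 1: $t6=1
after li $t2, 200: $t2=200
after lw $t5, 0($t2): $t5=M[200]=3
after sub $t0, $t0, $t5: $t0=7-3=4
after lw $t5, 0($t2): $t5=M[200]=3
after add $t0, $t0, $t5: $t0=4+3=7
after sub $t5, $t5, $t0: $t5=3-7=-4
after add $t2, $t2, 4: $t2=200+4=204
after add $t6, $t6, 1: $t6=1+1=2
cmp $t6, 4  (cmp 2,4)
bne start: taken
after lw $t5, 0($t2): $t5=M[204]=21
after sub $t0, $t0, $t5: $t0=7-21=-14
after lw $t5, 0($t2): $t5=M[204]=21
after add $t0, $t0, $t5: $t0=(-14)+21=7
after sub $t5, $t5, $t0: $t5=21-7=14
after add $t2, $t2, 4: $t2=204+4=208
after add $t6, $t6, 1: $t6=2+1=3
cmp $t6, 4  (cmp 3,4)
bne start: taken
after lw $t5, 0($t2): $t5=M[208]=8
after sub $t0, $t0, $t5: $t0=7-8=-1
after lw $t5, 0($t2): $t5=M[208]=8
after add $t0, $t0, $t5: $t0=(-1)+8=7
after sub $t5, $t5, $t0: $t5=8-7=1
after add $t2, $t2, 4: $t2=208+4=212
after add $t6, $t6, 1: $t6=3+1=4
cmp $t6, 4  (cmp 4,4)
bne start: not taken
after and $t5, $t5, $t0: $t5=1&7=1
halt.

212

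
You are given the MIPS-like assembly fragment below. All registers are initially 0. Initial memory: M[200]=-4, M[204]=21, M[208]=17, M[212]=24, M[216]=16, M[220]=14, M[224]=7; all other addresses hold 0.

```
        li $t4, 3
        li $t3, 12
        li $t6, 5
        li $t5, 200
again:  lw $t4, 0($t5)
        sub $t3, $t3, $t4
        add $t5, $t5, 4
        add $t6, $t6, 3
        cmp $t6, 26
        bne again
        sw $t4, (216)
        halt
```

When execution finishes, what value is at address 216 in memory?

7

after li $t4, 3: $t4=3
after li $t3, 12: $t3=12
after li $t6, 5: $t6=5
after li $t5, 200: $t5=200
after lw $t4, 0($t5): $t4=M[200]=-4
after sub $t3, $t3, $t4: $t3=12-(-4)=16
after add $t5, $t5, 4: $t5=200+4=204
after add $t6, $t6, 3: $t6=5+3=8
cmp $t6, 26  (cmp 8,26)
bne again: taken
after lw $t4, 0($t5): $t4=M[204]=21
after sub $t3, $t3, $t4: $t3=16-21=-5
after add $t5, $t5, 4: $t5=204+4=208
after add $t6, $t6, 3: $t6=8+3=11
cmp $t6, 26  (cmp 11,26)
bne again: taken
after lw $t4, 0($t5): $t4=M[208]=17
after sub $t3, $t3, $t4: $t3=(-5)-17=-22
after add $t5, $t5, 4: $t5=208+4=212
after add $t6, $t6, 3: $t6=11+3=14
cmp $t6, 26  (cmp 14,26)
bne again: taken
after lw $t4, 0($t5): $t4=M[212]=24
after sub $t3, $t3, $t4: $t3=(-22)-24=-46
after add $t5, $t5, 4: $t5=212+4=216
after add $t6, $t6, 3: $t6=14+3=17
cmp $t6, 26  (cmp 17,26)
bne again: taken
after lw $t4, 0($t5): $t4=M[216]=16
after sub $t3, $t3, $t4: $t3=(-46)-16=-62
after add $t5, $t5, 4: $t5=216+4=220
after add $t6, $t6, 3: $t6=17+3=20
cmp $t6, 26  (cmp 20,26)
bne again: taken
after lw $t4, 0($t5): $t4=M[220]=14
after sub $t3, $t3, $t4: $t3=(-62)-14=-76
after add $t5, $t5, 4: $t5=220+4=224
after add $t6, $t6, 3: $t6=20+3=23
cmp $t6, 26  (cmp 23,26)
bne again: taken
after lw $t4, 0($t5): $t4=M[224]=7
after sub $t3, $t3, $t4: $t3=(-76)-7=-83
after add $t5, $t5, 4: $t5=224+4=228
after add $t6, $t6, 3: $t6=23+3=26
cmp $t6, 26  (cmp 26,26)
bne again: not taken
sw $t4, (216) → M[216]=7
halt.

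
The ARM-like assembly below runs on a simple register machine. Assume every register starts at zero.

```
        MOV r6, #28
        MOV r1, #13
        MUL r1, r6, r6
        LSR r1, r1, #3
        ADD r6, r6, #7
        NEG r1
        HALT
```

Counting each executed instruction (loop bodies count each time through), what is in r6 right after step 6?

35

MOV r6, #28 → r6=28
MOV r1, #13 → r1=13
MUL r1, r6, r6 → r1=28*28=784
LSR r1, r1, #3 → r1=784>>3=98
ADD r6, r6, #7 → r6=28+7=35
NEG r1 → r1=-(98)=-98
After step 6: r6 = 35.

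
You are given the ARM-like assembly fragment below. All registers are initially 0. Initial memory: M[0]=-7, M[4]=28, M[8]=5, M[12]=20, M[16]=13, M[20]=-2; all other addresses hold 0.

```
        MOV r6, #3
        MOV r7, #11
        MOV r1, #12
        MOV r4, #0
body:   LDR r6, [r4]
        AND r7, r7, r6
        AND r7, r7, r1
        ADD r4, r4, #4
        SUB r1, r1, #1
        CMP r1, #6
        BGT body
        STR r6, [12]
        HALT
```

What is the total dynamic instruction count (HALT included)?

MOV r6, #3 → r6=3
MOV r7, #11 → r7=11
MOV r1, #12 → r1=12
MOV r4, #0 → r4=0
LDR r6, [r4] → r6=M[0]=-7
AND r7, r7, r6 → r7=11&(-7)=9
AND r7, r7, r1 → r7=9&12=8
ADD r4, r4, #4 → r4=0+4=4
SUB r1, r1, #1 → r1=12-1=11
CMP r1, #6  (cmp 11,6)
BGT body: taken
LDR r6, [r4] → r6=M[4]=28
AND r7, r7, r6 → r7=8&28=8
AND r7, r7, r1 → r7=8&11=8
ADD r4, r4, #4 → r4=4+4=8
SUB r1, r1, #1 → r1=11-1=10
CMP r1, #6  (cmp 10,6)
BGT body: taken
LDR r6, [r4] → r6=M[8]=5
AND r7, r7, r6 → r7=8&5=0
AND r7, r7, r1 → r7=0&10=0
ADD r4, r4, #4 → r4=8+4=12
SUB r1, r1, #1 → r1=10-1=9
CMP r1, #6  (cmp 9,6)
BGT body: taken
LDR r6, [r4] → r6=M[12]=20
AND r7, r7, r6 → r7=0&20=0
AND r7, r7, r1 → r7=0&9=0
ADD r4, r4, #4 → r4=12+4=16
SUB r1, r1, #1 → r1=9-1=8
CMP r1, #6  (cmp 8,6)
BGT body: taken
LDR r6, [r4] → r6=M[16]=13
AND r7, r7, r6 → r7=0&13=0
AND r7, r7, r1 → r7=0&8=0
ADD r4, r4, #4 → r4=16+4=20
SUB r1, r1, #1 → r1=8-1=7
CMP r1, #6  (cmp 7,6)
BGT body: taken
LDR r6, [r4] → r6=M[20]=-2
AND r7, r7, r6 → r7=0&(-2)=0
AND r7, r7, r1 → r7=0&7=0
ADD r4, r4, #4 → r4=20+4=24
SUB r1, r1, #1 → r1=7-1=6
CMP r1, #6  (cmp 6,6)
BGT body: not taken
STR r6, [12] → M[12]=-2
halt.
Total executed instructions: 48.

48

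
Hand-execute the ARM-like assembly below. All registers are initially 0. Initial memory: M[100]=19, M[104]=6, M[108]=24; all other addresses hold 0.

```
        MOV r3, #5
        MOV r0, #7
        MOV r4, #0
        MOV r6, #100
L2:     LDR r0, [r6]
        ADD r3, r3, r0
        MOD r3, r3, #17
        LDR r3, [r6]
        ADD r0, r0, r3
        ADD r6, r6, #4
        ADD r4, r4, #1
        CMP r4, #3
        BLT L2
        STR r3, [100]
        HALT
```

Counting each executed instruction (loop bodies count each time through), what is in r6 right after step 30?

112

MOV r3, #5 → r3=5
MOV r0, #7 → r0=7
MOV r4, #0 → r4=0
MOV r6, #100 → r6=100
LDR r0, [r6] → r0=M[100]=19
ADD r3, r3, r0 → r3=5+19=24
MOD r3, r3, #17 → r3=24%17=7
LDR r3, [r6] → r3=M[100]=19
ADD r0, r0, r3 → r0=19+19=38
ADD r6, r6, #4 → r6=100+4=104
ADD r4, r4, #1 → r4=0+1=1
CMP r4, #3  (cmp 1,3)
BLT L2: taken
LDR r0, [r6] → r0=M[104]=6
ADD r3, r3, r0 → r3=19+6=25
MOD r3, r3, #17 → r3=25%17=8
LDR r3, [r6] → r3=M[104]=6
ADD r0, r0, r3 → r0=6+6=12
ADD r6, r6, #4 → r6=104+4=108
ADD r4, r4, #1 → r4=1+1=2
CMP r4, #3  (cmp 2,3)
BLT L2: taken
LDR r0, [r6] → r0=M[108]=24
ADD r3, r3, r0 → r3=6+24=30
MOD r3, r3, #17 → r3=30%17=13
LDR r3, [r6] → r3=M[108]=24
ADD r0, r0, r3 → r0=24+24=48
ADD r6, r6, #4 → r6=108+4=112
ADD r4, r4, #1 → r4=2+1=3
CMP r4, #3  (cmp 3,3)
After step 30: r6 = 112.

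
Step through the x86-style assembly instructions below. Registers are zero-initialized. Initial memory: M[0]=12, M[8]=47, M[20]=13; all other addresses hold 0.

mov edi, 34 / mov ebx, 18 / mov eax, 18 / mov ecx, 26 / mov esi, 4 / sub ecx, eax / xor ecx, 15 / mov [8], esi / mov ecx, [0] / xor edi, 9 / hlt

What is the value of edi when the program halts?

mov edi, 34 → edi=34
mov ebx, 18 → ebx=18
mov eax, 18 → eax=18
mov ecx, 26 → ecx=26
mov esi, 4 → esi=4
sub ecx, eax → ecx=26-18=8
xor ecx, 15 → ecx=8^15=7
mov [8], esi → M[8]=4
mov ecx, [0] → ecx=M[0]=12
xor edi, 9 → edi=34^9=43
halt.

43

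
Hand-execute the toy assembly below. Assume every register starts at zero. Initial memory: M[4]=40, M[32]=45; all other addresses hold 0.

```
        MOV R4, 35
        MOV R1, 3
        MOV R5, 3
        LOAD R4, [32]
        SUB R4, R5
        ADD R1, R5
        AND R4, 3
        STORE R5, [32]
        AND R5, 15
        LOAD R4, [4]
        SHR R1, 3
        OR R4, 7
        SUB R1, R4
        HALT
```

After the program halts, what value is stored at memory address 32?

R4=35
R1=3
R5=3
R4=M[32]=45
R4=45-3=42
R1=3+3=6
R4=42&3=2
STORE R5, [32] → M[32]=3
R5=3&15=3
R4=M[4]=40
R1=6>>3=0
R4=40|7=47
R1=0-47=-47
halt.

3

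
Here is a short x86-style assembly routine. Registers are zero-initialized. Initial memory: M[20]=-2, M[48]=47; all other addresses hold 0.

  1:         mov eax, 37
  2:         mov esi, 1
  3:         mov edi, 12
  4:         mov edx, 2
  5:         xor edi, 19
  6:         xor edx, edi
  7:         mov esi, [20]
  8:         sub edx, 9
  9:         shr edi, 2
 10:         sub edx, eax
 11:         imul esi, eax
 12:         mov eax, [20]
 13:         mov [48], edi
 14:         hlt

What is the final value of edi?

eax=37
esi=1
edi=12
edx=2
edi=12^19=31
edx=2^31=29
esi=M[20]=-2
edx=29-9=20
edi=31>>2=7
edx=20-37=-17
esi=(-2)*37=-74
eax=M[20]=-2
mov [48], edi → M[48]=7
halt.

7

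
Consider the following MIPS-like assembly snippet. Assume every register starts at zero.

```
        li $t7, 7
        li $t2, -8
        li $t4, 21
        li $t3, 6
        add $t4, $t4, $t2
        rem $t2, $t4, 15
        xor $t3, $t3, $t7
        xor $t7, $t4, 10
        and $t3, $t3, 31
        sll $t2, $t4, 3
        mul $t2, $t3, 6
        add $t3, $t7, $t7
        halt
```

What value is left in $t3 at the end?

14

li $t7, 7 → $t7=7
li $t2, -8 → $t2=-8
li $t4, 21 → $t4=21
li $t3, 6 → $t3=6
add $t4, $t4, $t2 → $t4=21+(-8)=13
rem $t2, $t4, 15 → $t2=13%15=13
xor $t3, $t3, $t7 → $t3=6^7=1
xor $t7, $t4, 10 → $t7=13^10=7
and $t3, $t3, 31 → $t3=1&31=1
sll $t2, $t4, 3 → $t2=13<<3=104
mul $t2, $t3, 6 → $t2=1*6=6
add $t3, $t7, $t7 → $t3=7+7=14
halt.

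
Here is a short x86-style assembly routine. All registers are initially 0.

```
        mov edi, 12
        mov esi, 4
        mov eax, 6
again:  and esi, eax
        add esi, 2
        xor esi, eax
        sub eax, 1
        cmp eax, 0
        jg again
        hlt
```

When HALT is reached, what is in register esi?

edi=12
esi=4
eax=6
esi=4&6=4
esi=4+2=6
esi=6^6=0
eax=6-1=5
cmp eax, 0  (cmp 5,0)
jg again: taken
esi=0&5=0
esi=0+2=2
esi=2^5=7
eax=5-1=4
cmp eax, 0  (cmp 4,0)
jg again: taken
esi=7&4=4
esi=4+2=6
esi=6^4=2
eax=4-1=3
cmp eax, 0  (cmp 3,0)
jg again: taken
esi=2&3=2
esi=2+2=4
esi=4^3=7
eax=3-1=2
cmp eax, 0  (cmp 2,0)
jg again: taken
esi=7&2=2
esi=2+2=4
esi=4^2=6
eax=2-1=1
cmp eax, 0  (cmp 1,0)
jg again: taken
esi=6&1=0
esi=0+2=2
esi=2^1=3
eax=1-1=0
cmp eax, 0  (cmp 0,0)
jg again: not taken
halt.

3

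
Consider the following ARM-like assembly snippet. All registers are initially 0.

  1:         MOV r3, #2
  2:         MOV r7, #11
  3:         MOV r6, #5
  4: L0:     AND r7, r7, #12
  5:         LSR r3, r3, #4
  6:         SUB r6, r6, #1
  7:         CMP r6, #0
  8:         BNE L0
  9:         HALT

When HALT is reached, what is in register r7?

8

after MOV r3, #2: r3=2
after MOV r7, #11: r7=11
after MOV r6, #5: r6=5
after AND r7, r7, #12: r7=11&12=8
after LSR r3, r3, #4: r3=2>>4=0
after SUB r6, r6, #1: r6=5-1=4
CMP r6, #0  (cmp 4,0)
BNE L0: taken
after AND r7, r7, #12: r7=8&12=8
after LSR r3, r3, #4: r3=0>>4=0
after SUB r6, r6, #1: r6=4-1=3
CMP r6, #0  (cmp 3,0)
BNE L0: taken
after AND r7, r7, #12: r7=8&12=8
after LSR r3, r3, #4: r3=0>>4=0
after SUB r6, r6, #1: r6=3-1=2
CMP r6, #0  (cmp 2,0)
BNE L0: taken
after AND r7, r7, #12: r7=8&12=8
after LSR r3, r3, #4: r3=0>>4=0
after SUB r6, r6, #1: r6=2-1=1
CMP r6, #0  (cmp 1,0)
BNE L0: taken
after AND r7, r7, #12: r7=8&12=8
after LSR r3, r3, #4: r3=0>>4=0
after SUB r6, r6, #1: r6=1-1=0
CMP r6, #0  (cmp 0,0)
BNE L0: not taken
halt.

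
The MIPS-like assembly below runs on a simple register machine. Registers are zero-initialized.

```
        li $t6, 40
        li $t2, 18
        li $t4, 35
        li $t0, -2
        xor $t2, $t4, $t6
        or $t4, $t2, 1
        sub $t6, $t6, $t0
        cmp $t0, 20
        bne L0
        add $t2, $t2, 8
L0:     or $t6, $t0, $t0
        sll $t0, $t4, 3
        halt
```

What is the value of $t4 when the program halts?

li $t6, 40 → $t6=40
li $t2, 18 → $t2=18
li $t4, 35 → $t4=35
li $t0, -2 → $t0=-2
xor $t2, $t4, $t6 → $t2=35^40=11
or $t4, $t2, 1 → $t4=11|1=11
sub $t6, $t6, $t0 → $t6=40-(-2)=42
cmp $t0, 20  (cmp -2,20)
bne L0: taken
or $t6, $t0, $t0 → $t6=(-2)|(-2)=-2
sll $t0, $t4, 3 → $t0=11<<3=88
halt.

11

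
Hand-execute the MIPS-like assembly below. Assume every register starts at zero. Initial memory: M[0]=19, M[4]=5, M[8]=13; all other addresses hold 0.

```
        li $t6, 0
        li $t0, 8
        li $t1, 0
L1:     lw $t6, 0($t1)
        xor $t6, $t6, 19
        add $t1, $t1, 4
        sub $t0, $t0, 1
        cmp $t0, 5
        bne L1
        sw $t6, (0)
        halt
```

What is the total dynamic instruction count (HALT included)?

23

li $t6, 0 → $t6=0
li $t0, 8 → $t0=8
li $t1, 0 → $t1=0
lw $t6, 0($t1) → $t6=M[0]=19
xor $t6, $t6, 19 → $t6=19^19=0
add $t1, $t1, 4 → $t1=0+4=4
sub $t0, $t0, 1 → $t0=8-1=7
cmp $t0, 5  (cmp 7,5)
bne L1: taken
lw $t6, 0($t1) → $t6=M[4]=5
xor $t6, $t6, 19 → $t6=5^19=22
add $t1, $t1, 4 → $t1=4+4=8
sub $t0, $t0, 1 → $t0=7-1=6
cmp $t0, 5  (cmp 6,5)
bne L1: taken
lw $t6, 0($t1) → $t6=M[8]=13
xor $t6, $t6, 19 → $t6=13^19=30
add $t1, $t1, 4 → $t1=8+4=12
sub $t0, $t0, 1 → $t0=6-1=5
cmp $t0, 5  (cmp 5,5)
bne L1: not taken
sw $t6, (0) → M[0]=30
halt.
Total executed instructions: 23.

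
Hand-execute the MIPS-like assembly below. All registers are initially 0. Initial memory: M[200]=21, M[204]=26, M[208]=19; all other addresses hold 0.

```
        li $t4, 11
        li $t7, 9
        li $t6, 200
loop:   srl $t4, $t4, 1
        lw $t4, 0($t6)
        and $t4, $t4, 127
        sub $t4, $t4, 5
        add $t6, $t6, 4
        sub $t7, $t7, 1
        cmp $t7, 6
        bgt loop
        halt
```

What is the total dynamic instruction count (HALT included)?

28

after li $t4, 11: $t4=11
after li $t7, 9: $t7=9
after li $t6, 200: $t6=200
after srl $t4, $t4, 1: $t4=11>>1=5
after lw $t4, 0($t6): $t4=M[200]=21
after and $t4, $t4, 127: $t4=21&127=21
after sub $t4, $t4, 5: $t4=21-5=16
after add $t6, $t6, 4: $t6=200+4=204
after sub $t7, $t7, 1: $t7=9-1=8
cmp $t7, 6  (cmp 8,6)
bgt loop: taken
after srl $t4, $t4, 1: $t4=16>>1=8
after lw $t4, 0($t6): $t4=M[204]=26
after and $t4, $t4, 127: $t4=26&127=26
after sub $t4, $t4, 5: $t4=26-5=21
after add $t6, $t6, 4: $t6=204+4=208
after sub $t7, $t7, 1: $t7=8-1=7
cmp $t7, 6  (cmp 7,6)
bgt loop: taken
after srl $t4, $t4, 1: $t4=21>>1=10
after lw $t4, 0($t6): $t4=M[208]=19
after and $t4, $t4, 127: $t4=19&127=19
after sub $t4, $t4, 5: $t4=19-5=14
after add $t6, $t6, 4: $t6=208+4=212
after sub $t7, $t7, 1: $t7=7-1=6
cmp $t7, 6  (cmp 6,6)
bgt loop: not taken
halt.
Total executed instructions: 28.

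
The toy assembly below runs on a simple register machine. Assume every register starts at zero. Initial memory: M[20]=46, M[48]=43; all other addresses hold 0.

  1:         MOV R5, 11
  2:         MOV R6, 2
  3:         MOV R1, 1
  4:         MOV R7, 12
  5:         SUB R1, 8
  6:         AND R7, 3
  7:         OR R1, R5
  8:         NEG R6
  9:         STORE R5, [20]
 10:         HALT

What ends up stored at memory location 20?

R5=11
R6=2
R1=1
R7=12
R1=1-8=-7
R7=12&3=0
R1=(-7)|11=-5
R6=-(2)=-2
STORE R5, [20] → M[20]=11
halt.

11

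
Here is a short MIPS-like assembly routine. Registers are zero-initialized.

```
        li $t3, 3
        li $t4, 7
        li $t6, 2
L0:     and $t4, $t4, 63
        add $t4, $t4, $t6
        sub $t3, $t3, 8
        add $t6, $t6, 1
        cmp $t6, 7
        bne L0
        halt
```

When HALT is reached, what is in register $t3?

-37

after li $t3, 3: $t3=3
after li $t4, 7: $t4=7
after li $t6, 2: $t6=2
after and $t4, $t4, 63: $t4=7&63=7
after add $t4, $t4, $t6: $t4=7+2=9
after sub $t3, $t3, 8: $t3=3-8=-5
after add $t6, $t6, 1: $t6=2+1=3
cmp $t6, 7  (cmp 3,7)
bne L0: taken
after and $t4, $t4, 63: $t4=9&63=9
after add $t4, $t4, $t6: $t4=9+3=12
after sub $t3, $t3, 8: $t3=(-5)-8=-13
after add $t6, $t6, 1: $t6=3+1=4
cmp $t6, 7  (cmp 4,7)
bne L0: taken
after and $t4, $t4, 63: $t4=12&63=12
after add $t4, $t4, $t6: $t4=12+4=16
after sub $t3, $t3, 8: $t3=(-13)-8=-21
after add $t6, $t6, 1: $t6=4+1=5
cmp $t6, 7  (cmp 5,7)
bne L0: taken
after and $t4, $t4, 63: $t4=16&63=16
after add $t4, $t4, $t6: $t4=16+5=21
after sub $t3, $t3, 8: $t3=(-21)-8=-29
after add $t6, $t6, 1: $t6=5+1=6
cmp $t6, 7  (cmp 6,7)
bne L0: taken
after and $t4, $t4, 63: $t4=21&63=21
after add $t4, $t4, $t6: $t4=21+6=27
after sub $t3, $t3, 8: $t3=(-29)-8=-37
after add $t6, $t6, 1: $t6=6+1=7
cmp $t6, 7  (cmp 7,7)
bne L0: not taken
halt.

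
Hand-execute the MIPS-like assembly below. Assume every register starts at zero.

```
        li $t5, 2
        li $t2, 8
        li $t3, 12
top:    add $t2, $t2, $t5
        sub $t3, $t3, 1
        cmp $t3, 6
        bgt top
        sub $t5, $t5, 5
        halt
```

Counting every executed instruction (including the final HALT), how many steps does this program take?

29

after li $t5, 2: $t5=2
after li $t2, 8: $t2=8
after li $t3, 12: $t3=12
after add $t2, $t2, $t5: $t2=8+2=10
after sub $t3, $t3, 1: $t3=12-1=11
cmp $t3, 6  (cmp 11,6)
bgt top: taken
after add $t2, $t2, $t5: $t2=10+2=12
after sub $t3, $t3, 1: $t3=11-1=10
cmp $t3, 6  (cmp 10,6)
bgt top: taken
after add $t2, $t2, $t5: $t2=12+2=14
after sub $t3, $t3, 1: $t3=10-1=9
cmp $t3, 6  (cmp 9,6)
bgt top: taken
after add $t2, $t2, $t5: $t2=14+2=16
after sub $t3, $t3, 1: $t3=9-1=8
cmp $t3, 6  (cmp 8,6)
bgt top: taken
after add $t2, $t2, $t5: $t2=16+2=18
after sub $t3, $t3, 1: $t3=8-1=7
cmp $t3, 6  (cmp 7,6)
bgt top: taken
after add $t2, $t2, $t5: $t2=18+2=20
after sub $t3, $t3, 1: $t3=7-1=6
cmp $t3, 6  (cmp 6,6)
bgt top: not taken
after sub $t5, $t5, 5: $t5=2-5=-3
halt.
Total executed instructions: 29.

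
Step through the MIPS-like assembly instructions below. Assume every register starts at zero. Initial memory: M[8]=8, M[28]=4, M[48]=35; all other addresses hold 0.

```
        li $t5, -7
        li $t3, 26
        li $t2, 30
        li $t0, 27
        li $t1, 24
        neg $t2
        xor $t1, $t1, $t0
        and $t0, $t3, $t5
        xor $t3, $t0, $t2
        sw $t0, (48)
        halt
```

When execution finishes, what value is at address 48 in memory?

$t5=-7
$t3=26
$t2=30
$t0=27
$t1=24
$t2=-(30)=-30
$t1=24^27=3
$t0=26&(-7)=24
$t3=24^(-30)=-6
sw $t0, (48) → M[48]=24
halt.

24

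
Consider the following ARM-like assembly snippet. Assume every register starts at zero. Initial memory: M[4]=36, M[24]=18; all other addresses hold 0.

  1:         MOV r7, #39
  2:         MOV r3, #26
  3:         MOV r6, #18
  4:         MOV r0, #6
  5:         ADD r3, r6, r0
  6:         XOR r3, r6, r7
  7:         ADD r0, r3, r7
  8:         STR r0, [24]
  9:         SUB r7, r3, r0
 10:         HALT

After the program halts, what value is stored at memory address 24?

92

r7=39
r3=26
r6=18
r0=6
r3=18+6=24
r3=18^39=53
r0=53+39=92
STR r0, [24] → M[24]=92
r7=53-92=-39
halt.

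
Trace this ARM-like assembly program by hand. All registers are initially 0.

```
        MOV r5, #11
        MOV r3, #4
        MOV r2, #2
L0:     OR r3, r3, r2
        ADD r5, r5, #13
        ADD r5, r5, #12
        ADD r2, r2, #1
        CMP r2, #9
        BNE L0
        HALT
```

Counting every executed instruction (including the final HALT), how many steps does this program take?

MOV r5, #11 → r5=11
MOV r3, #4 → r3=4
MOV r2, #2 → r2=2
OR r3, r3, r2 → r3=4|2=6
ADD r5, r5, #13 → r5=11+13=24
ADD r5, r5, #12 → r5=24+12=36
ADD r2, r2, #1 → r2=2+1=3
CMP r2, #9  (cmp 3,9)
BNE L0: taken
OR r3, r3, r2 → r3=6|3=7
ADD r5, r5, #13 → r5=36+13=49
ADD r5, r5, #12 → r5=49+12=61
ADD r2, r2, #1 → r2=3+1=4
CMP r2, #9  (cmp 4,9)
BNE L0: taken
OR r3, r3, r2 → r3=7|4=7
ADD r5, r5, #13 → r5=61+13=74
ADD r5, r5, #12 → r5=74+12=86
ADD r2, r2, #1 → r2=4+1=5
CMP r2, #9  (cmp 5,9)
BNE L0: taken
OR r3, r3, r2 → r3=7|5=7
ADD r5, r5, #13 → r5=86+13=99
ADD r5, r5, #12 → r5=99+12=111
ADD r2, r2, #1 → r2=5+1=6
CMP r2, #9  (cmp 6,9)
BNE L0: taken
OR r3, r3, r2 → r3=7|6=7
ADD r5, r5, #13 → r5=111+13=124
ADD r5, r5, #12 → r5=124+12=136
ADD r2, r2, #1 → r2=6+1=7
CMP r2, #9  (cmp 7,9)
BNE L0: taken
OR r3, r3, r2 → r3=7|7=7
ADD r5, r5, #13 → r5=136+13=149
ADD r5, r5, #12 → r5=149+12=161
ADD r2, r2, #1 → r2=7+1=8
CMP r2, #9  (cmp 8,9)
BNE L0: taken
OR r3, r3, r2 → r3=7|8=15
ADD r5, r5, #13 → r5=161+13=174
ADD r5, r5, #12 → r5=174+12=186
ADD r2, r2, #1 → r2=8+1=9
CMP r2, #9  (cmp 9,9)
BNE L0: not taken
halt.
Total executed instructions: 46.

46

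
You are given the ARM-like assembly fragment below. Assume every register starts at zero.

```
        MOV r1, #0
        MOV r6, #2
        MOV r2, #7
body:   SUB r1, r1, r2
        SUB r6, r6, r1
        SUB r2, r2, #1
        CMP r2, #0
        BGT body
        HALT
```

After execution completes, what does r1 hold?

r1=0
r6=2
r2=7
r1=0-7=-7
r6=2-(-7)=9
r2=7-1=6
CMP r2, #0  (cmp 6,0)
BGT body: taken
r1=(-7)-6=-13
r6=9-(-13)=22
r2=6-1=5
CMP r2, #0  (cmp 5,0)
BGT body: taken
r1=(-13)-5=-18
r6=22-(-18)=40
r2=5-1=4
CMP r2, #0  (cmp 4,0)
BGT body: taken
r1=(-18)-4=-22
r6=40-(-22)=62
r2=4-1=3
CMP r2, #0  (cmp 3,0)
BGT body: taken
r1=(-22)-3=-25
r6=62-(-25)=87
r2=3-1=2
CMP r2, #0  (cmp 2,0)
BGT body: taken
r1=(-25)-2=-27
r6=87-(-27)=114
r2=2-1=1
CMP r2, #0  (cmp 1,0)
BGT body: taken
r1=(-27)-1=-28
r6=114-(-28)=142
r2=1-1=0
CMP r2, #0  (cmp 0,0)
BGT body: not taken
halt.

-28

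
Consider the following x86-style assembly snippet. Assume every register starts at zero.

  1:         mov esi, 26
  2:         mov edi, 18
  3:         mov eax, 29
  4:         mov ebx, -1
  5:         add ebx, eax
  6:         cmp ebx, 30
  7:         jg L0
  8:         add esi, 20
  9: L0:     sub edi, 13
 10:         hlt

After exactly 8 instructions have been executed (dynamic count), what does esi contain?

esi=26
edi=18
eax=29
ebx=-1
ebx=(-1)+29=28
cmp ebx, 30  (cmp 28,30)
jg L0: not taken
esi=26+20=46
After step 8: esi = 46.

46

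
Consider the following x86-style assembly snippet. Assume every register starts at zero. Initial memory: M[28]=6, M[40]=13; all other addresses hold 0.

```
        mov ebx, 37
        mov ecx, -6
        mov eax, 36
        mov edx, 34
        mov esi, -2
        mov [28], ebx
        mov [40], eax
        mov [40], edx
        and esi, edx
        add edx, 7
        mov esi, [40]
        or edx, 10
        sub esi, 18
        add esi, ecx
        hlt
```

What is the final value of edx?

43

after mov ebx, 37: ebx=37
after mov ecx, -6: ecx=-6
after mov eax, 36: eax=36
after mov edx, 34: edx=34
after mov esi, -2: esi=-2
mov [28], ebx → M[28]=37
mov [40], eax → M[40]=36
mov [40], edx → M[40]=34
after and esi, edx: esi=(-2)&34=34
after add edx, 7: edx=34+7=41
after mov esi, [40]: esi=M[40]=34
after or edx, 10: edx=41|10=43
after sub esi, 18: esi=34-18=16
after add esi, ecx: esi=16+(-6)=10
halt.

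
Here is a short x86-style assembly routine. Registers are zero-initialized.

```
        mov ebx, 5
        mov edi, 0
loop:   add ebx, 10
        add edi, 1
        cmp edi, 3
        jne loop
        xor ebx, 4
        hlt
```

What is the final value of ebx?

39

ebx=5
edi=0
ebx=5+10=15
edi=0+1=1
cmp edi, 3  (cmp 1,3)
jne loop: taken
ebx=15+10=25
edi=1+1=2
cmp edi, 3  (cmp 2,3)
jne loop: taken
ebx=25+10=35
edi=2+1=3
cmp edi, 3  (cmp 3,3)
jne loop: not taken
ebx=35^4=39
halt.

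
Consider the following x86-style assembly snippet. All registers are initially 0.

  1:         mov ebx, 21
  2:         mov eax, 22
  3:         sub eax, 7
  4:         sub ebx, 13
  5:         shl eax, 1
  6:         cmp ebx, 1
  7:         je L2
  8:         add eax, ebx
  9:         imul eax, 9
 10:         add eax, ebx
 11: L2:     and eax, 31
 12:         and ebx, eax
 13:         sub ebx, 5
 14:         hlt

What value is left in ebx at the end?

3

after mov ebx, 21: ebx=21
after mov eax, 22: eax=22
after sub eax, 7: eax=22-7=15
after sub ebx, 13: ebx=21-13=8
after shl eax, 1: eax=15<<1=30
cmp ebx, 1  (cmp 8,1)
je L2: not taken
after add eax, ebx: eax=30+8=38
after imul eax, 9: eax=38*9=342
after add eax, ebx: eax=342+8=350
after and eax, 31: eax=350&31=30
after and ebx, eax: ebx=8&30=8
after sub ebx, 5: ebx=8-5=3
halt.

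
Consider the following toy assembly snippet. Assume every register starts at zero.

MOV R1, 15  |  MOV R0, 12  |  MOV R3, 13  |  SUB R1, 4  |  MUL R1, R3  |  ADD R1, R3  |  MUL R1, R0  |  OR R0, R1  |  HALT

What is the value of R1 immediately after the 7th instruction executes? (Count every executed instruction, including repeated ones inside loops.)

after MOV R1, 15: R1=15
after MOV R0, 12: R0=12
after MOV R3, 13: R3=13
after SUB R1, 4: R1=15-4=11
after MUL R1, R3: R1=11*13=143
after ADD R1, R3: R1=143+13=156
after MUL R1, R0: R1=156*12=1872
After step 7: R1 = 1872.

1872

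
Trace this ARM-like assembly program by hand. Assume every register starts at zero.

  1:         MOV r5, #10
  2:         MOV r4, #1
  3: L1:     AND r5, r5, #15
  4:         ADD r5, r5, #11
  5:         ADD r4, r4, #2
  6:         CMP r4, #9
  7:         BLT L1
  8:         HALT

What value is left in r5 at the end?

after MOV r5, #10: r5=10
after MOV r4, #1: r4=1
after AND r5, r5, #15: r5=10&15=10
after ADD r5, r5, #11: r5=10+11=21
after ADD r4, r4, #2: r4=1+2=3
CMP r4, #9  (cmp 3,9)
BLT L1: taken
after AND r5, r5, #15: r5=21&15=5
after ADD r5, r5, #11: r5=5+11=16
after ADD r4, r4, #2: r4=3+2=5
CMP r4, #9  (cmp 5,9)
BLT L1: taken
after AND r5, r5, #15: r5=16&15=0
after ADD r5, r5, #11: r5=0+11=11
after ADD r4, r4, #2: r4=5+2=7
CMP r4, #9  (cmp 7,9)
BLT L1: taken
after AND r5, r5, #15: r5=11&15=11
after ADD r5, r5, #11: r5=11+11=22
after ADD r4, r4, #2: r4=7+2=9
CMP r4, #9  (cmp 9,9)
BLT L1: not taken
halt.

22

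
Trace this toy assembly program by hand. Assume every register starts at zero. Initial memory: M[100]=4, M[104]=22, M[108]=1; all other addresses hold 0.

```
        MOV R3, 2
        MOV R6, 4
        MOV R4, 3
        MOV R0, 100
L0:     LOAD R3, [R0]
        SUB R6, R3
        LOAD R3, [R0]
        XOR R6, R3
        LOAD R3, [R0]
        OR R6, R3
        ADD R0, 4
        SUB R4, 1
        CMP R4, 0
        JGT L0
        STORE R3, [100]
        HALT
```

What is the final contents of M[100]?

R3=2
R6=4
R4=3
R0=100
R3=M[100]=4
R6=4-4=0
R3=M[100]=4
R6=0^4=4
R3=M[100]=4
R6=4|4=4
R0=100+4=104
R4=3-1=2
CMP R4, 0  (cmp 2,0)
JGT L0: taken
R3=M[104]=22
R6=4-22=-18
R3=M[104]=22
R6=(-18)^22=-8
R3=M[104]=22
R6=(-8)|22=-2
R0=104+4=108
R4=2-1=1
CMP R4, 0  (cmp 1,0)
JGT L0: taken
R3=M[108]=1
R6=(-2)-1=-3
R3=M[108]=1
R6=(-3)^1=-4
R3=M[108]=1
R6=(-4)|1=-3
R0=108+4=112
R4=1-1=0
CMP R4, 0  (cmp 0,0)
JGT L0: not taken
STORE R3, [100] → M[100]=1
halt.

1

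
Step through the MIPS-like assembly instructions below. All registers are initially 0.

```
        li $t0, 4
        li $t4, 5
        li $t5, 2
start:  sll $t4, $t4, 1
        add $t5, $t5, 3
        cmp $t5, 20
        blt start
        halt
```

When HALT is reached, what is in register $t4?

320

$t0=4
$t4=5
$t5=2
$t4=5<<1=10
$t5=2+3=5
cmp $t5, 20  (cmp 5,20)
blt start: taken
$t4=10<<1=20
$t5=5+3=8
cmp $t5, 20  (cmp 8,20)
blt start: taken
$t4=20<<1=40
$t5=8+3=11
cmp $t5, 20  (cmp 11,20)
blt start: taken
$t4=40<<1=80
$t5=11+3=14
cmp $t5, 20  (cmp 14,20)
blt start: taken
$t4=80<<1=160
$t5=14+3=17
cmp $t5, 20  (cmp 17,20)
blt start: taken
$t4=160<<1=320
$t5=17+3=20
cmp $t5, 20  (cmp 20,20)
blt start: not taken
halt.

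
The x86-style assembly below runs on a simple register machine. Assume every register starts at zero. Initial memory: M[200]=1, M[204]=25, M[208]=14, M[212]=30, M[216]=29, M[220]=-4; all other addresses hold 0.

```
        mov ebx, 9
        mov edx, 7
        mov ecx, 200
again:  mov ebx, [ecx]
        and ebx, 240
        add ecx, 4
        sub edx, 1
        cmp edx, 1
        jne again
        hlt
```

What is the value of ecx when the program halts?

224

mov ebx, 9 → ebx=9
mov edx, 7 → edx=7
mov ecx, 200 → ecx=200
mov ebx, [ecx] → ebx=M[200]=1
and ebx, 240 → ebx=1&240=0
add ecx, 4 → ecx=200+4=204
sub edx, 1 → edx=7-1=6
cmp edx, 1  (cmp 6,1)
jne again: taken
mov ebx, [ecx] → ebx=M[204]=25
and ebx, 240 → ebx=25&240=16
add ecx, 4 → ecx=204+4=208
sub edx, 1 → edx=6-1=5
cmp edx, 1  (cmp 5,1)
jne again: taken
mov ebx, [ecx] → ebx=M[208]=14
and ebx, 240 → ebx=14&240=0
add ecx, 4 → ecx=208+4=212
sub edx, 1 → edx=5-1=4
cmp edx, 1  (cmp 4,1)
jne again: taken
mov ebx, [ecx] → ebx=M[212]=30
and ebx, 240 → ebx=30&240=16
add ecx, 4 → ecx=212+4=216
sub edx, 1 → edx=4-1=3
cmp edx, 1  (cmp 3,1)
jne again: taken
mov ebx, [ecx] → ebx=M[216]=29
and ebx, 240 → ebx=29&240=16
add ecx, 4 → ecx=216+4=220
sub edx, 1 → edx=3-1=2
cmp edx, 1  (cmp 2,1)
jne again: taken
mov ebx, [ecx] → ebx=M[220]=-4
and ebx, 240 → ebx=(-4)&240=240
add ecx, 4 → ecx=220+4=224
sub edx, 1 → edx=2-1=1
cmp edx, 1  (cmp 1,1)
jne again: not taken
halt.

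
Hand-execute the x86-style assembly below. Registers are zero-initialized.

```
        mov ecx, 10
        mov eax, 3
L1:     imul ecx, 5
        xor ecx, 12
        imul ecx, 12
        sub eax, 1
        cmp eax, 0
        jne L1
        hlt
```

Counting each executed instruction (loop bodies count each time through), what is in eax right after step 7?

after mov ecx, 10: ecx=10
after mov eax, 3: eax=3
after imul ecx, 5: ecx=10*5=50
after xor ecx, 12: ecx=50^12=62
after imul ecx, 12: ecx=62*12=744
after sub eax, 1: eax=3-1=2
cmp eax, 0  (cmp 2,0)
After step 7: eax = 2.

2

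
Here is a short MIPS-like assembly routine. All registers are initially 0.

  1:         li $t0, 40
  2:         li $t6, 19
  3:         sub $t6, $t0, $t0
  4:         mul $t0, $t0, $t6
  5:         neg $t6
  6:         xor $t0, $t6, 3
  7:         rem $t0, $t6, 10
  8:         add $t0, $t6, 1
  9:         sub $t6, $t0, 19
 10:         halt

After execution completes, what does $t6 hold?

-18

after li $t0, 40: $t0=40
after li $t6, 19: $t6=19
after sub $t6, $t0, $t0: $t6=40-40=0
after mul $t0, $t0, $t6: $t0=40*0=0
after neg $t6: $t6=-(0)=0
after xor $t0, $t6, 3: $t0=0^3=3
after rem $t0, $t6, 10: $t0=0%10=0
after add $t0, $t6, 1: $t0=0+1=1
after sub $t6, $t0, 19: $t6=1-19=-18
halt.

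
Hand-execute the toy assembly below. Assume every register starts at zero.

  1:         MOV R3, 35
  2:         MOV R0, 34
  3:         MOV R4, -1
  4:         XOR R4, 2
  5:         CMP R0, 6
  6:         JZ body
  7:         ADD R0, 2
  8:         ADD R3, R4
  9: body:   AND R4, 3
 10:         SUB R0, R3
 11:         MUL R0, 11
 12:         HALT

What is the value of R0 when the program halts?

44

MOV R3, 35 → R3=35
MOV R0, 34 → R0=34
MOV R4, -1 → R4=-1
XOR R4, 2 → R4=(-1)^2=-3
CMP R0, 6  (cmp 34,6)
JZ body: not taken
ADD R0, 2 → R0=34+2=36
ADD R3, R4 → R3=35+(-3)=32
AND R4, 3 → R4=(-3)&3=1
SUB R0, R3 → R0=36-32=4
MUL R0, 11 → R0=4*11=44
halt.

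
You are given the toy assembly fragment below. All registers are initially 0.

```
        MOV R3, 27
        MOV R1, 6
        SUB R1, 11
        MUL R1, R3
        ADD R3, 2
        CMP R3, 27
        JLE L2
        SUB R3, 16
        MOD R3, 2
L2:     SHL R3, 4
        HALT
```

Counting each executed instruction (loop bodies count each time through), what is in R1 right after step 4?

MOV R3, 27 → R3=27
MOV R1, 6 → R1=6
SUB R1, 11 → R1=6-11=-5
MUL R1, R3 → R1=(-5)*27=-135
After step 4: R1 = -135.

-135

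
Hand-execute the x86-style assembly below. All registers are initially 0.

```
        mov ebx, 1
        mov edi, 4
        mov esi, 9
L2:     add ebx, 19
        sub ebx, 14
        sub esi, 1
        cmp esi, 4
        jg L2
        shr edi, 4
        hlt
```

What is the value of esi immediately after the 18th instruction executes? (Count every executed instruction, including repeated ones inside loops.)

ebx=1
edi=4
esi=9
ebx=1+19=20
ebx=20-14=6
esi=9-1=8
cmp esi, 4  (cmp 8,4)
jg L2: taken
ebx=6+19=25
ebx=25-14=11
esi=8-1=7
cmp esi, 4  (cmp 7,4)
jg L2: taken
ebx=11+19=30
ebx=30-14=16
esi=7-1=6
cmp esi, 4  (cmp 6,4)
jg L2: taken
After step 18: esi = 6.

6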